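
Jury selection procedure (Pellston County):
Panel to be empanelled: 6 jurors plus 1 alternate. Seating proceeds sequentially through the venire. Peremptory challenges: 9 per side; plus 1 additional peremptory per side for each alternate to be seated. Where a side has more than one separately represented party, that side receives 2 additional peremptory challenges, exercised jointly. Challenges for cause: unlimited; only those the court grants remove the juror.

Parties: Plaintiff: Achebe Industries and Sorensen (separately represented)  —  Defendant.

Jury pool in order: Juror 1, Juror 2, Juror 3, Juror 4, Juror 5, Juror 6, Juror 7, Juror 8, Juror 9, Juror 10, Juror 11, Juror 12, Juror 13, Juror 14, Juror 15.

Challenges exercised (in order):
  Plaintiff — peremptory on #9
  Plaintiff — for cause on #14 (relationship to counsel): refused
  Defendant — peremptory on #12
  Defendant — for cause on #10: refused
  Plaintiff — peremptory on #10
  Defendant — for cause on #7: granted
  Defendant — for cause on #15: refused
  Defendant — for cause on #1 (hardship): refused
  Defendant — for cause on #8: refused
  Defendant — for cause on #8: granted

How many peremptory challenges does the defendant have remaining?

9

Defendant allotment: 9 base + 1 × 1 alternate = 10.
Defendant peremptories used: #12 — 1 (for-cause on #10, #7, #15, #1, #8, #8 don't count).
Remaining: 10 − 1 = 9.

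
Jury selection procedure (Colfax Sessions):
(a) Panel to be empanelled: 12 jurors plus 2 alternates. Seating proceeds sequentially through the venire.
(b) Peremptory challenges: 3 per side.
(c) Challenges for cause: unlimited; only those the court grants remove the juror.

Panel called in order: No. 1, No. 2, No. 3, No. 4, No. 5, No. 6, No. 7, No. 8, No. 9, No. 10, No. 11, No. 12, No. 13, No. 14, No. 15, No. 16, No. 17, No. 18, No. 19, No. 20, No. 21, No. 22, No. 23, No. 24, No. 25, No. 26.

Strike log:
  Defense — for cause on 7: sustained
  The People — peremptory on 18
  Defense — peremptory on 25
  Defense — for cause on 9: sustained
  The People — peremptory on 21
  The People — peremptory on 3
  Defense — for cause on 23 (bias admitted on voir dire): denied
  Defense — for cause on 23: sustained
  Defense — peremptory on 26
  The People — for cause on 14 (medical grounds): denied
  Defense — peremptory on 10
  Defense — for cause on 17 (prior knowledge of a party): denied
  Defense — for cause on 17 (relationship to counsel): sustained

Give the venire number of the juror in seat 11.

Removed: #3, #7, #9, #10, #17, #18, #21, #23, #25, #26. (#14 stays — for-cause denied.)
Seating in order: seats 1–12 → #1, #2, #4, #5, #6, #8, #11, #12, #13, #14, #15, #16; alternates → #19, #20.
So seat 11 is #15.

15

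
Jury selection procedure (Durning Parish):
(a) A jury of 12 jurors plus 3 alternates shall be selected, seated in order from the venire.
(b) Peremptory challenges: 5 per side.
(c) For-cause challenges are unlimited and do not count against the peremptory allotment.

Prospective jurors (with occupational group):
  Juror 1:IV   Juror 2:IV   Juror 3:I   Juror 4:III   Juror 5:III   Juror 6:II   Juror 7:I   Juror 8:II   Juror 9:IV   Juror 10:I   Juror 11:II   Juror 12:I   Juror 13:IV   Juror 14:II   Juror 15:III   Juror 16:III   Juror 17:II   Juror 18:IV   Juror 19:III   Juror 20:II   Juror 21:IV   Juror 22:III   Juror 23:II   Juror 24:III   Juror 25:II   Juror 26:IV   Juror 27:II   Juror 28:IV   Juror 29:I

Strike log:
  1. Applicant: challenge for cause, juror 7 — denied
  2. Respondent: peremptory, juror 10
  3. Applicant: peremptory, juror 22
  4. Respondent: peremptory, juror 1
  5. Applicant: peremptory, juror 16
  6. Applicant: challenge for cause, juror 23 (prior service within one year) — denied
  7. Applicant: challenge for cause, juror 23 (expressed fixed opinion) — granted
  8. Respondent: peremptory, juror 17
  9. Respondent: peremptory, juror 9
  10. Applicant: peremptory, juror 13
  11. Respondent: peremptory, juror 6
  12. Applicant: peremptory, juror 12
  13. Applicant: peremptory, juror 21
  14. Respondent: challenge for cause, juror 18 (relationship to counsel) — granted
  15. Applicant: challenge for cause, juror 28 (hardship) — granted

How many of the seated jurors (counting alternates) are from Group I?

Removed: #1, #6, #9, #10, #12, #13, #16, #17, #18, #21, #22, #23, #28.
Seated (15 incl. alternates): #2, #3, #4, #5, #7, #8, #11, #14, #15, #19, #20, #24, #25, #26, #27.
Of those, in Group I: #3, #7 → 2.

2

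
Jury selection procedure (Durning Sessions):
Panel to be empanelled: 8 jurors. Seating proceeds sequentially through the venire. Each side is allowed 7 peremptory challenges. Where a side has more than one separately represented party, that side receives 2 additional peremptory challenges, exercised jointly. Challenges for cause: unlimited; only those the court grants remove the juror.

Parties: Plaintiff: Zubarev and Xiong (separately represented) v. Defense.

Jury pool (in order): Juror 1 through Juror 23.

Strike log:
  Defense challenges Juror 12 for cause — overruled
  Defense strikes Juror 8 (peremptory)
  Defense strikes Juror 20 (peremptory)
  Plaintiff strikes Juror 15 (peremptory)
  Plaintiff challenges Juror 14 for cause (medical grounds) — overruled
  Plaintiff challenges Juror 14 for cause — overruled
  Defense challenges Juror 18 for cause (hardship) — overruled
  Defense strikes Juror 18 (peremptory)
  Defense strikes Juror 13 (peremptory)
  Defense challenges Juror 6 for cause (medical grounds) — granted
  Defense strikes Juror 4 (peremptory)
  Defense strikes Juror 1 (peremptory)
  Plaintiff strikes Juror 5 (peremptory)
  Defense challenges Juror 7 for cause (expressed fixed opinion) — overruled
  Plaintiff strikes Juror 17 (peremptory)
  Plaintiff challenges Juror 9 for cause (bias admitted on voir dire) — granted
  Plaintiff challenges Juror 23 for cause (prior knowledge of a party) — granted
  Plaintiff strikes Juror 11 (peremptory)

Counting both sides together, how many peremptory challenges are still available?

Plaintiff allotment: 7 base + 2 multi-party = 9. Defense allotment: 7.
Plaintiff peremptories used: #15, #5, #17, #11 — 4 (for-cause on #14, #14, #9, #23 don't count).
Defense peremptories used: #8, #20, #18, #13, #4, #1 — 6 (for-cause on #12, #18, #6, #7 don't count).
Remaining: (9 − 4) + (7 − 6) = 6.

6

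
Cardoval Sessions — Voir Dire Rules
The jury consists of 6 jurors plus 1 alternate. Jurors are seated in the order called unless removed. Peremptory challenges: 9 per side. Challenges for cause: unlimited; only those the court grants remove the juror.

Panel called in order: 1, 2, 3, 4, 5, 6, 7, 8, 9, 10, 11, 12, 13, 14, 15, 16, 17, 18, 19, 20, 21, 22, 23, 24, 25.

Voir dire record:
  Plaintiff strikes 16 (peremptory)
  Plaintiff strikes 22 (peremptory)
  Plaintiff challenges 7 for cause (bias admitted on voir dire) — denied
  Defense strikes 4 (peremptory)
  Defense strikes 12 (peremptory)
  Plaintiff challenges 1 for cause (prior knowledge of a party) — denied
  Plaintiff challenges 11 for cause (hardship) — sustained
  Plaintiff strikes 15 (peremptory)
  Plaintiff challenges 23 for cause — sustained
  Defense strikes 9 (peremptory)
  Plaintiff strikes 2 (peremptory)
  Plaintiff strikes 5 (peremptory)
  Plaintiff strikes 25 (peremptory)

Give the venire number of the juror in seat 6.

10

Removed: #2, #4, #5, #9, #11, #12, #15, #16, #22, #23, #25. (#1, #7 stay — for-cause denied.)
Filling seats in venire order through position 6: #1, #3, #6, #7, #8, #10.
So seat 6 is #10.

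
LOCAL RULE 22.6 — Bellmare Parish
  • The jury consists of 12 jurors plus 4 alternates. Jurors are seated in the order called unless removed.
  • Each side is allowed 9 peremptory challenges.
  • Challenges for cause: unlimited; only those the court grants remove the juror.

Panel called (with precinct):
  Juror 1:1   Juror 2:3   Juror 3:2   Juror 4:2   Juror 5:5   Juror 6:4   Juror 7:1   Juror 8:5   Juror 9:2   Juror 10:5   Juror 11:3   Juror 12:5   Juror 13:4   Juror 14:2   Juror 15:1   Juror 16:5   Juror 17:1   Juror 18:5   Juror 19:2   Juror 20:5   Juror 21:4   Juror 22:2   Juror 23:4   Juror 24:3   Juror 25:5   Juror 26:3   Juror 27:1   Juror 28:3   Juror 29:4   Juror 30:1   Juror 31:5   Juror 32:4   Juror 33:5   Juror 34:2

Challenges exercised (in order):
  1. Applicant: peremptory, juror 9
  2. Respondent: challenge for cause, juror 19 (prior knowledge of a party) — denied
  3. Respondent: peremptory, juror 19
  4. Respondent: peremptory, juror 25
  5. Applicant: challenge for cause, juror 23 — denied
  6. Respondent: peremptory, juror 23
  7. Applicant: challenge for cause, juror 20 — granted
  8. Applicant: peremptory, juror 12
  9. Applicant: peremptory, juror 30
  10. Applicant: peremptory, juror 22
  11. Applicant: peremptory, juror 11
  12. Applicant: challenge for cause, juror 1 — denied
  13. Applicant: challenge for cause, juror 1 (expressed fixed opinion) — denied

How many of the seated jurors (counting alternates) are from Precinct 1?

Removed: #9, #11, #12, #19, #20, #22, #23, #25, #30.
Seated (16 incl. alternates): #1, #2, #3, #4, #5, #6, #7, #8, #10, #13, #14, #15, #16, #17, #18, #21.
Of those, in Precinct 1: #1, #7, #15, #17 → 4.

4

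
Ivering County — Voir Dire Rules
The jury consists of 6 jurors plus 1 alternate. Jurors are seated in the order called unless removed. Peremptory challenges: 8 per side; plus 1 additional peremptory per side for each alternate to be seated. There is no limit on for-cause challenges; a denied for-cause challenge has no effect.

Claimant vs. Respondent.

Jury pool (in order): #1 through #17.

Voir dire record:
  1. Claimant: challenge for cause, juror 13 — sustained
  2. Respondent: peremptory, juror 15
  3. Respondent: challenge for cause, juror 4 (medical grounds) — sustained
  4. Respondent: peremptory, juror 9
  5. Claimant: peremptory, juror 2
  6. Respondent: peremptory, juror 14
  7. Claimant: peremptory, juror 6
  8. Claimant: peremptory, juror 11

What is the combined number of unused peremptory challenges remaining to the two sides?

12

Claimant allotment: 8 base + 1 × 1 alternate = 9. Respondent allotment: 8 base + 1 × 1 alternate = 9.
Claimant peremptories used: #2, #6, #11 — 3 (the for-cause on #13 doesn't count).
Respondent peremptories used: #15, #9, #14 — 3 (the for-cause on #4 doesn't count).
Remaining: (9 − 3) + (9 − 3) = 12.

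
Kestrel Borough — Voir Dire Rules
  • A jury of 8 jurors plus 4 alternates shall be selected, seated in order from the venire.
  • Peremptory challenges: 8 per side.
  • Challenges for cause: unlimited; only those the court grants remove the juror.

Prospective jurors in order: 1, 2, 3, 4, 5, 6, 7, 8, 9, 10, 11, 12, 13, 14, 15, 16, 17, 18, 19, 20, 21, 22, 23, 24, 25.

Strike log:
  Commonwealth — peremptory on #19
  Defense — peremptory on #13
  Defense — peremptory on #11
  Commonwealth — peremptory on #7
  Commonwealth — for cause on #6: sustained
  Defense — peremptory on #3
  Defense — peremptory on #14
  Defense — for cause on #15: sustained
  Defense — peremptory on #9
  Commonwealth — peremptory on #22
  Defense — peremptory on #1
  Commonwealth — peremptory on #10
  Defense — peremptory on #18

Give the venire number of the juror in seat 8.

20

Removed: #1, #3, #6, #7, #9, #10, #11, #13, #14, #15, #18, #19, #22.
Filling seats in venire order through position 8: #2, #4, #5, #8, #12, #16, #17, #20.
So seat 8 is #20.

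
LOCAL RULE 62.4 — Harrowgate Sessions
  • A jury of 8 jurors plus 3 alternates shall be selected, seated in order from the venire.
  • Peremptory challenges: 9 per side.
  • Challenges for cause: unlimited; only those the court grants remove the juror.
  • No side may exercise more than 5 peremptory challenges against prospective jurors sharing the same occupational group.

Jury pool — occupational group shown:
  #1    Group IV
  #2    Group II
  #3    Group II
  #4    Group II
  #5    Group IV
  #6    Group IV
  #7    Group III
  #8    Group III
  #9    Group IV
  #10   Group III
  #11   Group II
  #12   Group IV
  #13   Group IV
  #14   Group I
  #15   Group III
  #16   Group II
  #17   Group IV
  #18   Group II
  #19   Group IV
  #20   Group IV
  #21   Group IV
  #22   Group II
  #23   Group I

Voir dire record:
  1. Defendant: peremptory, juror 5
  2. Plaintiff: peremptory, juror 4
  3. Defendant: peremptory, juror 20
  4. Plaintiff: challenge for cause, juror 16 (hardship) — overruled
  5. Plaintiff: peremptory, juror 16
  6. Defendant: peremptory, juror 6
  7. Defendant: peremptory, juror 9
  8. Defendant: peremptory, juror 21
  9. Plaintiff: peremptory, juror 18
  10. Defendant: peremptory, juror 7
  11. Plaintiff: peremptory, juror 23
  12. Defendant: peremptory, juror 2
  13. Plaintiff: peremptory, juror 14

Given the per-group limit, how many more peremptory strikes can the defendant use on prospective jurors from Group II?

Defendant peremptories so far: #5, #20, #6, #9, #21, #7, #2 — 7 of 9 used, 2 left overall.
Against Group II: #2 — 1 used; per-group cap 5 leaves 4.
Binding limit: min(2, 4) = 2.

2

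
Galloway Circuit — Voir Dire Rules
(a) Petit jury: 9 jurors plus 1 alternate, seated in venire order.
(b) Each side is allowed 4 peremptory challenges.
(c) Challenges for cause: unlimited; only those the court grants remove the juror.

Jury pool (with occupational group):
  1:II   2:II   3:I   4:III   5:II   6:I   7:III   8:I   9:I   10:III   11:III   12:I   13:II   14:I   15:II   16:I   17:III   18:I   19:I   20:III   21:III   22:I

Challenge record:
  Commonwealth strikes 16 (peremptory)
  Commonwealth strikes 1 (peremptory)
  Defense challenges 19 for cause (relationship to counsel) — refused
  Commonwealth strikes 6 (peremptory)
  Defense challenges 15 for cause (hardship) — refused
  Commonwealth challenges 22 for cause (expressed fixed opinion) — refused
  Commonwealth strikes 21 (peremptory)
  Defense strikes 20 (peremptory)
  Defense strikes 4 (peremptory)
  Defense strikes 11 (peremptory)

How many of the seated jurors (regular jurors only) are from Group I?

Removed: #1, #4, #6, #11, #16, #20, #21.
Seated jurors 1–9: #2, #3, #5, #7, #8, #9, #10, #12, #13 (alternates #14 not counted).
Of those, in Group I: #3, #8, #9, #12 → 4.

4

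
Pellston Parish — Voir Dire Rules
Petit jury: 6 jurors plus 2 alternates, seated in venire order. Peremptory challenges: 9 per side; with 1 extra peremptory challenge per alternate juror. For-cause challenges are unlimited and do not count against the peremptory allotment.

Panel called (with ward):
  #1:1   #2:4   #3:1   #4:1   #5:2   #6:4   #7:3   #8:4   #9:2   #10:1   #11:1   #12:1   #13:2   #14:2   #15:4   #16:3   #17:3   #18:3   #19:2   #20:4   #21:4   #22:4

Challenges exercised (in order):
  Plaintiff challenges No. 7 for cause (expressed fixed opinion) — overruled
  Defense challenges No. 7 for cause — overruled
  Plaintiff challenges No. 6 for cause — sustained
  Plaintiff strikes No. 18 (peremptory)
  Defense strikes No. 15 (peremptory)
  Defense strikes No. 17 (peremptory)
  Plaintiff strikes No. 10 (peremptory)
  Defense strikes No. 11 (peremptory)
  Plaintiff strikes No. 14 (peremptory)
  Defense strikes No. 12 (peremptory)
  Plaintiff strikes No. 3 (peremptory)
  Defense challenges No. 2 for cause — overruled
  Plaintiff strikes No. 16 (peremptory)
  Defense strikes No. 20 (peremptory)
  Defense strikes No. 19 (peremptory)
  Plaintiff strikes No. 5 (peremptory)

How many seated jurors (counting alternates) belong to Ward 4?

Removed: #3, #5, #6, #10, #11, #12, #14, #15, #16, #17, #18, #19, #20.
Seated (8 incl. alternates): #1, #2, #4, #7, #8, #9, #13, #21.
Of those, in Ward 4: #2, #8, #21 → 3.

3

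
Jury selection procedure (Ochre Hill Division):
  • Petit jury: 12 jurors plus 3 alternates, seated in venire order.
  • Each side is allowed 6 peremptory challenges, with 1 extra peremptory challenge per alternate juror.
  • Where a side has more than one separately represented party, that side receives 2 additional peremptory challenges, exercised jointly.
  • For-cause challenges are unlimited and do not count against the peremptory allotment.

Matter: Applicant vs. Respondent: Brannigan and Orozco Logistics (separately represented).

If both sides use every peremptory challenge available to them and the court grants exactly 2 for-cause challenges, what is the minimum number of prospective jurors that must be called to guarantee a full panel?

37

Seats to fill: 12 + 3 alternates = 15.
Peremptories — Applicant: 6 + 1×3 = 9; Respondent: 6 + 1×3 + 2 = 11; total 20.
For-cause removals: 2.
Minimum venire: 15 + 20 + 2 = 37.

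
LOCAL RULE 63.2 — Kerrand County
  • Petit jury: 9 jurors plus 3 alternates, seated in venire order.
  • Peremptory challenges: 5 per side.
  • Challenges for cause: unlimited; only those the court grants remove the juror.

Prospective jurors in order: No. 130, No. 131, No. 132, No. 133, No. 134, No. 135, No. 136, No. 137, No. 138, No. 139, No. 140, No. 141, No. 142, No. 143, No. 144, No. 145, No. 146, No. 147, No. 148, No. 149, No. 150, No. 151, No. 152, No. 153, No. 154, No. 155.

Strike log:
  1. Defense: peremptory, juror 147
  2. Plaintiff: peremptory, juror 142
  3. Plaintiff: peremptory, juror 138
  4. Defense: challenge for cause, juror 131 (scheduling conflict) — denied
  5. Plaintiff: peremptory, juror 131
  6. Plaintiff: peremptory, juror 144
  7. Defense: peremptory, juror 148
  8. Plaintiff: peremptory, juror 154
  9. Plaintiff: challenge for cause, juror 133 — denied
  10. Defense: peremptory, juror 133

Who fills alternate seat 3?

Removed: #131, #133, #138, #142, #144, #147, #148, #154.
Filling seats in venire order through position 12: #130, #132, #134, #135, #136, #137, #139, #140, #141, #143, #145, #146.
So alternate 3 is #146.

146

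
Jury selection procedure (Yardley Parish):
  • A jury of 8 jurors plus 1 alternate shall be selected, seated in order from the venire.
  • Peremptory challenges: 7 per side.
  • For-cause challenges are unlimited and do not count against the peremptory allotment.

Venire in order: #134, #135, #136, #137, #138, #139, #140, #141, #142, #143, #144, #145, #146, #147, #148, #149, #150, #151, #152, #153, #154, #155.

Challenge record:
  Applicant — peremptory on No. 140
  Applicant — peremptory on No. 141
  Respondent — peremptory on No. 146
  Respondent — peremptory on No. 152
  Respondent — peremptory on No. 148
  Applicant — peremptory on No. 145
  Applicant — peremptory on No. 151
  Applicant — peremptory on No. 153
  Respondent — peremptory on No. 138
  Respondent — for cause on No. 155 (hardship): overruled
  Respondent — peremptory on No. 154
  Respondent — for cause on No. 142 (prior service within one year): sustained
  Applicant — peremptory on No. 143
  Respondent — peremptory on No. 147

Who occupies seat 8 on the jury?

Removed: #138, #140, #141, #142, #143, #145, #146, #147, #148, #151, #152, #153, #154. (#155 stays — for-cause denied.)
Filling seats in venire order through position 8: #134, #135, #136, #137, #139, #144, #149, #150.
So seat 8 is #150.

150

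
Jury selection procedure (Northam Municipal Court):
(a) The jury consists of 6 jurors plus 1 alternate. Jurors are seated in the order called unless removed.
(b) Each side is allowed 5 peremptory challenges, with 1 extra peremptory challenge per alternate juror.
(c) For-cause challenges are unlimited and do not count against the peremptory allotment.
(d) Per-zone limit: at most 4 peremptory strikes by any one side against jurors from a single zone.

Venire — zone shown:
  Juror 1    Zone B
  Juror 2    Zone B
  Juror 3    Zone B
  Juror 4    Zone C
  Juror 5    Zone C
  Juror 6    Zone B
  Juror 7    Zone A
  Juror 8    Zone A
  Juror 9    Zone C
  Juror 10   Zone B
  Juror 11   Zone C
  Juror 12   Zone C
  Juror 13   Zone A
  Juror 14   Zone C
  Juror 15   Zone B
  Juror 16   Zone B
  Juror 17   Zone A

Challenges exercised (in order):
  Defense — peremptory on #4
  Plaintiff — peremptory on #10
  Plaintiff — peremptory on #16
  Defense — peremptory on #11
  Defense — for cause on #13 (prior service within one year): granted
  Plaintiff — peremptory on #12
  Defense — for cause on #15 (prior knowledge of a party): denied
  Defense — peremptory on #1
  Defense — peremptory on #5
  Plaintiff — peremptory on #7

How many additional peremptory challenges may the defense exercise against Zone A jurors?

2

Defense peremptories so far: #4, #11, #1, #5 — 4 of 6 used, 2 left overall.
Against Zone A: none yet — per-zone cap 4 leaves 4.
Binding limit: min(2, 4) = 2.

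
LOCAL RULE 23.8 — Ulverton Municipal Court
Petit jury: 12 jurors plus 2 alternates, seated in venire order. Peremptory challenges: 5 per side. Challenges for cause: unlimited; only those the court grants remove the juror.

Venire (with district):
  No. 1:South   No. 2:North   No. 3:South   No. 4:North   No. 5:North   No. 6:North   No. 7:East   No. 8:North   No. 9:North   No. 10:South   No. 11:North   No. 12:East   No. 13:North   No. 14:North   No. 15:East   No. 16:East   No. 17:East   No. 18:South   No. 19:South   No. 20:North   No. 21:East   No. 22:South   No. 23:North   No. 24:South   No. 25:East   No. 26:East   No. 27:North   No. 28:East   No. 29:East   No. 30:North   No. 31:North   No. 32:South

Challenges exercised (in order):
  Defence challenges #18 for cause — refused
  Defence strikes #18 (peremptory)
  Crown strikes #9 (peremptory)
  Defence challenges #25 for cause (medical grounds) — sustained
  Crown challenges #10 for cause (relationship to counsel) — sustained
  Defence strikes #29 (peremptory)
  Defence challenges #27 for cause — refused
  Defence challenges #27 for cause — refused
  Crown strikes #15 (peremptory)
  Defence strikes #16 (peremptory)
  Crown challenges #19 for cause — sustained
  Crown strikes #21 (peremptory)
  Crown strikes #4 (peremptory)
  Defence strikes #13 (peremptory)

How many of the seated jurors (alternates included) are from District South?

Removed: #4, #9, #10, #13, #15, #16, #18, #19, #21, #25, #29.
Seated (14 incl. alternates): #1, #2, #3, #5, #6, #7, #8, #11, #12, #14, #17, #20, #22, #23.
Of those, in District South: #1, #3, #22 → 3.

3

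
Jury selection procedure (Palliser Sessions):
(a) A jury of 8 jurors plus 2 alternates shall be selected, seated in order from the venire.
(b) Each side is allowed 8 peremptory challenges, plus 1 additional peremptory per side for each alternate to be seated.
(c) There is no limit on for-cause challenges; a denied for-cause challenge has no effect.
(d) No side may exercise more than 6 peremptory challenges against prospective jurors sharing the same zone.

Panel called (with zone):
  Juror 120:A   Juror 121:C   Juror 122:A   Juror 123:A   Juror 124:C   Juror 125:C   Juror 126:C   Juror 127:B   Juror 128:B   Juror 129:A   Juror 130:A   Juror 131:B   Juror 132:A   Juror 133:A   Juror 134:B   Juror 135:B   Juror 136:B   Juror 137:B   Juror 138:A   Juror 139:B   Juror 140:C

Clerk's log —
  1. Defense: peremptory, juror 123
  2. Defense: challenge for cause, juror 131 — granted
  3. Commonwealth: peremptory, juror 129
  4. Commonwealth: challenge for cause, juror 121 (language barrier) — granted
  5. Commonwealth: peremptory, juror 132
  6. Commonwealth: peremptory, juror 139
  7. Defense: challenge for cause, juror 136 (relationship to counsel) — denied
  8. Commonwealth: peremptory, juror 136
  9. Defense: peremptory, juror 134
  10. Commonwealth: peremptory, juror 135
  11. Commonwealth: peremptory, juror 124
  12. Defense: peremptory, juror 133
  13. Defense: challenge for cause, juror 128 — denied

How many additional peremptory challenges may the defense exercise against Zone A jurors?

Defense peremptories so far: #123, #134, #133 — 3 of 10 used, 7 left overall.
Against Zone A: #123, #133 — 2 used; per-zone cap 6 leaves 4.
Binding limit: min(7, 4) = 4.

4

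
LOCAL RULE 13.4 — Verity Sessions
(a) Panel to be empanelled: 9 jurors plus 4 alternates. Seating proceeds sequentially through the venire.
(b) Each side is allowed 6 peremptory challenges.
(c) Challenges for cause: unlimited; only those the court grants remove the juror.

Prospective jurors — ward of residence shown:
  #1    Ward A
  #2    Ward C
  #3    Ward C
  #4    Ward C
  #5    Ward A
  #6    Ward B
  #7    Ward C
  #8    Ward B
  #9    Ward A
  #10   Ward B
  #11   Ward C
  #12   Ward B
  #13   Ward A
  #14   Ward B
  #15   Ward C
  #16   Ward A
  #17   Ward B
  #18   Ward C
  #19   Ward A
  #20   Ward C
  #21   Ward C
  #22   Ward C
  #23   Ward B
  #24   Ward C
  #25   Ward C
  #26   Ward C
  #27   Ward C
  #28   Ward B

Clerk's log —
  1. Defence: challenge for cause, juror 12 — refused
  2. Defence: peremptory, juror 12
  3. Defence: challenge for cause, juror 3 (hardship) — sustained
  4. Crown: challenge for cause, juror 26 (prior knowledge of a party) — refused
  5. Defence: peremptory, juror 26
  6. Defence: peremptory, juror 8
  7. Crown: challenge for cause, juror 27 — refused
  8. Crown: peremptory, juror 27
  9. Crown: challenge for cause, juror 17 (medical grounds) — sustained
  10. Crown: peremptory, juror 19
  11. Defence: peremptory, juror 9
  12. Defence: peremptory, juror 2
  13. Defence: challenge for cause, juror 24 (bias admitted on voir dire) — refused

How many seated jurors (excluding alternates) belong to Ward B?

Removed: #2, #3, #8, #9, #12, #17, #19, #26, #27.
Seated jurors 1–9: #1, #4, #5, #6, #7, #10, #11, #13, #14 (alternates #15, #16, #18, #20 not counted).
Of those, in Ward B: #6, #10, #14 → 3.

3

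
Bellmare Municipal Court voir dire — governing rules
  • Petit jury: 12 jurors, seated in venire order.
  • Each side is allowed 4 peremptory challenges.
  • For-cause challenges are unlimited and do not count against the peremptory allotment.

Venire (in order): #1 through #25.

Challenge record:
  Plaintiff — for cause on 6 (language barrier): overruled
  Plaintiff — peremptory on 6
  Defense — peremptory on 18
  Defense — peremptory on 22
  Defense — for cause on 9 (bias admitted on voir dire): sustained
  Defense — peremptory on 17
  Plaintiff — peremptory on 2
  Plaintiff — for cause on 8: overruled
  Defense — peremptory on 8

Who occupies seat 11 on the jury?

Removed: #2, #6, #8, #9, #17, #18, #22.
Seating in order: seats 1–12 → #1, #3, #4, #5, #7, #10, #11, #12, #13, #14, #15, #16.
So seat 11 is #15.

15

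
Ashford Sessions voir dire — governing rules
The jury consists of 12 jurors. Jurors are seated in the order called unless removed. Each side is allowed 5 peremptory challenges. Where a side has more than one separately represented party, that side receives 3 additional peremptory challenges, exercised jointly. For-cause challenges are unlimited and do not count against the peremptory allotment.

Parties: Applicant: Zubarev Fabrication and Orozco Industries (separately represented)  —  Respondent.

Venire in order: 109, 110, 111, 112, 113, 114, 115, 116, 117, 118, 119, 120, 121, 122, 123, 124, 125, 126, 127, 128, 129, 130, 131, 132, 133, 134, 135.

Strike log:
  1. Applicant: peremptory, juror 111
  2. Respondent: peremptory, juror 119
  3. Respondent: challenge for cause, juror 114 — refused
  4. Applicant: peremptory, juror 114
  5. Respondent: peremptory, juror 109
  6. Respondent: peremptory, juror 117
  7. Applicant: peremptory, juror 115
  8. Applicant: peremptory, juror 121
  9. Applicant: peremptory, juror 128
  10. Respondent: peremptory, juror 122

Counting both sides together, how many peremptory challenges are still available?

4

Applicant allotment: 5 base + 3 multi-party = 8. Respondent allotment: 5.
Applicant peremptories used: #111, #114, #115, #121, #128 — 5.
Respondent peremptories used: #119, #109, #117, #122 — 4 (the for-cause on #114 doesn't count).
Remaining: (8 − 5) + (5 − 4) = 4.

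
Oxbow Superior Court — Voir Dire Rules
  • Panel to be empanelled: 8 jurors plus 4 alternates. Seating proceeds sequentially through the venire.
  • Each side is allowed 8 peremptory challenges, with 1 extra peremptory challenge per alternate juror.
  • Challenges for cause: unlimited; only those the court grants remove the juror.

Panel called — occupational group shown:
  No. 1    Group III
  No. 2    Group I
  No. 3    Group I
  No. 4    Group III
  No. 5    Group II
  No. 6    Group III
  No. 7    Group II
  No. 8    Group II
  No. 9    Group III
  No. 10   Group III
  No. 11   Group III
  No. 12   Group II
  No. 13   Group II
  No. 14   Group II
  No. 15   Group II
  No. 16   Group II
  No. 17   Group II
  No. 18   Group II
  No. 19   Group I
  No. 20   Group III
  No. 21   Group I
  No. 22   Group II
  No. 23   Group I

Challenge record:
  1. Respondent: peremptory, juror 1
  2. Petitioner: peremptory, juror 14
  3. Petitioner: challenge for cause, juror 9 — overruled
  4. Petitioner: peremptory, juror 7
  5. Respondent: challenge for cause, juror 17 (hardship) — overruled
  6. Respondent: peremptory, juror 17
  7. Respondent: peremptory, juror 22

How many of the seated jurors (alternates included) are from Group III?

Removed: #1, #7, #14, #17, #22.
Seated (12 incl. alternates): #2, #3, #4, #5, #6, #8, #9, #10, #11, #12, #13, #15.
Of those, in Group III: #4, #6, #9, #10, #11 → 5.

5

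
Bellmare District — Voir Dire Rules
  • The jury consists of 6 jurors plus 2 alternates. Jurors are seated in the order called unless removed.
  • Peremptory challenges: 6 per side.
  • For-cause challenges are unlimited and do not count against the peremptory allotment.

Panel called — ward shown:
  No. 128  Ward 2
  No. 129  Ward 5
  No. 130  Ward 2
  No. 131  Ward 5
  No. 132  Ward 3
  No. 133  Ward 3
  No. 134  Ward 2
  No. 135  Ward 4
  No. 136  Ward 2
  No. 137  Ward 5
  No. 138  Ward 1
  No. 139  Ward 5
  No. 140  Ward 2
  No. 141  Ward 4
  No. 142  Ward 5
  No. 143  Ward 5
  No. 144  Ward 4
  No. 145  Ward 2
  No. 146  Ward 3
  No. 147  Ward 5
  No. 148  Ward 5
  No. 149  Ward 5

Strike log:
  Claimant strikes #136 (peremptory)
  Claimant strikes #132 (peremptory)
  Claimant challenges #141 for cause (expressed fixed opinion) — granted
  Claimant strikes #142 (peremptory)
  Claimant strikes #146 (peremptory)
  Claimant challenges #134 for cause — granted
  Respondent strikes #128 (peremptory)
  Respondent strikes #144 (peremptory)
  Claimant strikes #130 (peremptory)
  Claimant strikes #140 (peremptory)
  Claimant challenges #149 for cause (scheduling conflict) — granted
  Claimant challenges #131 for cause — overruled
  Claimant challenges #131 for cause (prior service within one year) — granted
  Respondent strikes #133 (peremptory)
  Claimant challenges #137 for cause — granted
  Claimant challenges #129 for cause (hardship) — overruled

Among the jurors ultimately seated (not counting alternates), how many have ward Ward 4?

Removed: #128, #130, #131, #132, #133, #134, #136, #137, #140, #141, #142, #144, #146, #149.
Seated jurors 1–6: #129, #135, #138, #139, #143, #145 (alternates #147, #148 not counted).
Of those, in Ward 4: #135 → 1.

1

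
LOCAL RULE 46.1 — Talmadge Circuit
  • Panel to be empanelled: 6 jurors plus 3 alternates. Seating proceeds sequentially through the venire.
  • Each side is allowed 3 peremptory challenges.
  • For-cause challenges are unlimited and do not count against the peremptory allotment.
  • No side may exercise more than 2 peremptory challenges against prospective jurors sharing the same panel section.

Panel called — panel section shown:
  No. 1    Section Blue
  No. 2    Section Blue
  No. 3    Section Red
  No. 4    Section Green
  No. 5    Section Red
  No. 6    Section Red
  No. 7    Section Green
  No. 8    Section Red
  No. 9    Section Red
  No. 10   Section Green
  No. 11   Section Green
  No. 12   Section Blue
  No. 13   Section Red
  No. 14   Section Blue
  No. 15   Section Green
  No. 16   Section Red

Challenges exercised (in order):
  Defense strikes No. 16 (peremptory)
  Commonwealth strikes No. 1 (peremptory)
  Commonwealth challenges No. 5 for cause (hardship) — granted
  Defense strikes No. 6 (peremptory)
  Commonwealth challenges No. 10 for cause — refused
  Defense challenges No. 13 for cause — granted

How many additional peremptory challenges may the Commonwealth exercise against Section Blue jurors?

Commonwealth peremptories so far: #1 — 1 of 3 used, 2 left overall.
Against Section Blue: #1 — 1 used; per-section cap 2 leaves 1.
Binding limit: min(2, 1) = 1.

1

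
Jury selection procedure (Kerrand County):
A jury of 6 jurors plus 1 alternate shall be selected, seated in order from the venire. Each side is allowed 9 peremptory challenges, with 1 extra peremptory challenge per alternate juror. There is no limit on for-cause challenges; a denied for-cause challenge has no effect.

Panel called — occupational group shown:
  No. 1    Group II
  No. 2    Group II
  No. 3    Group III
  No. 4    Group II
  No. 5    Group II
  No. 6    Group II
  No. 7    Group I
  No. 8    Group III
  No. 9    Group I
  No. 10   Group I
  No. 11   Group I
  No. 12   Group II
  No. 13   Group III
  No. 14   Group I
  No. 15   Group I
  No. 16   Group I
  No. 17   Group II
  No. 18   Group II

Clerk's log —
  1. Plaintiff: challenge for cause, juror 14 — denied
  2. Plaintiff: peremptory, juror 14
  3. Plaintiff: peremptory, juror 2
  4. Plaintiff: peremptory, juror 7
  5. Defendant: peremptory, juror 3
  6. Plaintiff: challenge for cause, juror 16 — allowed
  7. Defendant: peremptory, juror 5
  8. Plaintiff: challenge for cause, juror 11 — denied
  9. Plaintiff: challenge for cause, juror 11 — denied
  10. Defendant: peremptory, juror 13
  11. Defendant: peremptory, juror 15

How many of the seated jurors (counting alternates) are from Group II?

Removed: #2, #3, #5, #7, #13, #14, #15, #16.
Seated (7 incl. alternates): #1, #4, #6, #8, #9, #10, #11.
Of those, in Group II: #1, #4, #6 → 3.

3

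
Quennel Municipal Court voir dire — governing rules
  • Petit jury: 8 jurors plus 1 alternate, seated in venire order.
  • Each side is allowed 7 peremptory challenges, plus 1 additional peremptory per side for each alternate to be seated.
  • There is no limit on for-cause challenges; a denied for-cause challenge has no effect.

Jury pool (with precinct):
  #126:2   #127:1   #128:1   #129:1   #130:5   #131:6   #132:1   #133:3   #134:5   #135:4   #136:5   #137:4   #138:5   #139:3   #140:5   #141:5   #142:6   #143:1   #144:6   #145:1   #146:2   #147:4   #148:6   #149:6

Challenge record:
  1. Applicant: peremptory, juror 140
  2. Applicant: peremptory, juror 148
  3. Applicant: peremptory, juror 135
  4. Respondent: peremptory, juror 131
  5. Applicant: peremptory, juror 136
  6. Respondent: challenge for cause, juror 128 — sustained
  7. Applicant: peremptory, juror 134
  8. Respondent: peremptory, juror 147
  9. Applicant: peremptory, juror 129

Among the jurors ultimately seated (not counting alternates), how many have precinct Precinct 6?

Removed: #128, #129, #131, #134, #135, #136, #140, #147, #148.
Seated jurors 1–8: #126, #127, #130, #132, #133, #137, #138, #139 (alternates #141 not counted).
None of those are in Precinct 6 → 0.

0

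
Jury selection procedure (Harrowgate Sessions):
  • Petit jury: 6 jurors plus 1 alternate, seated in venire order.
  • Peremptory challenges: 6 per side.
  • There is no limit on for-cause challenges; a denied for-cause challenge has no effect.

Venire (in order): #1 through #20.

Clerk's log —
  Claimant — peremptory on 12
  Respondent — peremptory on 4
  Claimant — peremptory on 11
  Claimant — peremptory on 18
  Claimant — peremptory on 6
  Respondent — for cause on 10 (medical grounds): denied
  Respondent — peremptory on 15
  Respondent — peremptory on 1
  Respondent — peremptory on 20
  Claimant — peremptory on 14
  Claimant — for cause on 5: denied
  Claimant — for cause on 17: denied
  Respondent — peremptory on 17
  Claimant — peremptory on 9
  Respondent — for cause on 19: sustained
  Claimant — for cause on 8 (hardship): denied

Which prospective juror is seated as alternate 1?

13

Removed: #1, #4, #6, #9, #11, #12, #14, #15, #17, #18, #19, #20. (#5, #8, #10 stay — for-cause denied.)
Seating in order: seats 1–6 → #2, #3, #5, #7, #8, #10; alternates → #13.
So alternate 1 is #13.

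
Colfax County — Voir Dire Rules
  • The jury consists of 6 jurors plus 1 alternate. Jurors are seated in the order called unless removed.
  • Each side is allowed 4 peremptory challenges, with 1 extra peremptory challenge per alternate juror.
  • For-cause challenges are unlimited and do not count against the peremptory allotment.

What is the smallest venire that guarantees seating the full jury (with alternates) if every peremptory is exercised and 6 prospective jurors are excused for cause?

Seats to fill: 6 + 1 alternates = 7.
Peremptories: 4 + 1×1 = 5 per side × 2 sides = 10.
For-cause removals: 6.
Minimum venire: 7 + 10 + 6 = 23.

23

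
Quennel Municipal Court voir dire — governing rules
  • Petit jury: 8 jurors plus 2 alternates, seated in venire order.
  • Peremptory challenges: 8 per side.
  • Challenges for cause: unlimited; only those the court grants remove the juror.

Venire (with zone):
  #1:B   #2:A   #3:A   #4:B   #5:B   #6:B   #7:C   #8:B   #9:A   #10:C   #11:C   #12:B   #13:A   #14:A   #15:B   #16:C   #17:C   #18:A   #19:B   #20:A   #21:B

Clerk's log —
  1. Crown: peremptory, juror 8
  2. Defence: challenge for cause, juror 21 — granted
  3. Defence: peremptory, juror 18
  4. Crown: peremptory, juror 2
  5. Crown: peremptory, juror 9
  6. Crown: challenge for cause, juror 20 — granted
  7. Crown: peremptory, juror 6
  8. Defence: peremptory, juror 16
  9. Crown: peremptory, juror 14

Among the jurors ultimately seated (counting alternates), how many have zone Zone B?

Removed: #2, #6, #8, #9, #14, #16, #18, #20, #21.
Seated (10 incl. alternates): #1, #3, #4, #5, #7, #10, #11, #12, #13, #15.
Of those, in Zone B: #1, #4, #5, #12, #15 → 5.

5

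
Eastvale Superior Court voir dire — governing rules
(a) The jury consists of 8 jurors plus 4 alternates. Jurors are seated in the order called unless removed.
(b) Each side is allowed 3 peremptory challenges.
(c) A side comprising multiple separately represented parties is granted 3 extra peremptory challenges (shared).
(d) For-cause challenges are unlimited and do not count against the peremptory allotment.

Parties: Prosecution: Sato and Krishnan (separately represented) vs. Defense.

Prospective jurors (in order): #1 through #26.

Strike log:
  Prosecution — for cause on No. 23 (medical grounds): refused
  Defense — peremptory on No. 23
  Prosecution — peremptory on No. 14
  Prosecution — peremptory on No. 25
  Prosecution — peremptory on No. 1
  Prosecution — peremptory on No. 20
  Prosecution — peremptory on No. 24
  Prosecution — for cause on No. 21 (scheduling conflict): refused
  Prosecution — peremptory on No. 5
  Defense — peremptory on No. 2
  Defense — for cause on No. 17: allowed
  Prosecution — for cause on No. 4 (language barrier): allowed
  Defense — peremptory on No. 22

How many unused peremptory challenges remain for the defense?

Defense allotment: 3.
Defense peremptories used: #23, #2, #22 — 3 (the for-cause on #17 doesn't count).
Remaining: 3 − 3 = 0.

0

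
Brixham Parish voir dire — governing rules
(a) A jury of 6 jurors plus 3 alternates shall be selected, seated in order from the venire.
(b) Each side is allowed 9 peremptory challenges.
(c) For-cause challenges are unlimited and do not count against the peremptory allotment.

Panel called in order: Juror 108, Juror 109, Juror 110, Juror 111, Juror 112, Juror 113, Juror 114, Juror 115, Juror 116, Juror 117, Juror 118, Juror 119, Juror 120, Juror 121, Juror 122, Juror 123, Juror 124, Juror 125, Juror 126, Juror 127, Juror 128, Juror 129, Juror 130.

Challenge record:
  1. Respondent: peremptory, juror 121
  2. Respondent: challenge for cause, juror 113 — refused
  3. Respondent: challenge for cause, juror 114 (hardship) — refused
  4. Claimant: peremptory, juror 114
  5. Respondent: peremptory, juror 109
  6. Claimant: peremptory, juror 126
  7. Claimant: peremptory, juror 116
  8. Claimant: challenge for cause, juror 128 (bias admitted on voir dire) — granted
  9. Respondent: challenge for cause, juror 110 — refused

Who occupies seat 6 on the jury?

115

Removed: #109, #114, #116, #121, #126, #128. (#110, #113 stay — for-cause denied.)
Seating in order: seats 1–6 → #108, #110, #111, #112, #113, #115; alternates → #117, #118, #119.
So seat 6 is #115.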